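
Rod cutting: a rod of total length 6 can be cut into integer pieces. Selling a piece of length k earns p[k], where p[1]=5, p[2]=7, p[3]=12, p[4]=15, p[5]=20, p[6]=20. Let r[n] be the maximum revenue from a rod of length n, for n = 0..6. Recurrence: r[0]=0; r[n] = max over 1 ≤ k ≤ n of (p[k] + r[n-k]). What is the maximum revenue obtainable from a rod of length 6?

   n    0    1    2    3    4    5    6
r[n]    0    5   10   15   20   25   30

30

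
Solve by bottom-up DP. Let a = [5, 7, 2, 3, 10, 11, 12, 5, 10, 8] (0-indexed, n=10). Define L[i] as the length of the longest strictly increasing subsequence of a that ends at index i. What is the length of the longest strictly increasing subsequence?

   i    0    1    2    3    4    5    6    7    8    9
a[i]    5    7    2    3   10   11   12    5   10    8
L[i]    1    2    1    2    3    4    5    3    4    4

5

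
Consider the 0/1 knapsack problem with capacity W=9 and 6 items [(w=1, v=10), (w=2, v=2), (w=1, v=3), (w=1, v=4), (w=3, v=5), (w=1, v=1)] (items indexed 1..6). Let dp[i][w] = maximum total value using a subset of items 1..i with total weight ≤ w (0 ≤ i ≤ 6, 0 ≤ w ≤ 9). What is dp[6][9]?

25

i\w   0   1   2   3   4   5   6   7   8   9
  0   0   0   0   0   0   0   0   0   0   0
  1   0  10  10  10  10  10  10  10  10  10
  2   0  10  10  12  12  12  12  12  12  12
  3   0  10  13  13  15  15  15  15  15  15
  4   0  10  14  17  17  19  19  19  19  19
  5   0  10  14  17  17  19  22  22  24  24
  6   0  10  14  17  18  19  22  23  24  25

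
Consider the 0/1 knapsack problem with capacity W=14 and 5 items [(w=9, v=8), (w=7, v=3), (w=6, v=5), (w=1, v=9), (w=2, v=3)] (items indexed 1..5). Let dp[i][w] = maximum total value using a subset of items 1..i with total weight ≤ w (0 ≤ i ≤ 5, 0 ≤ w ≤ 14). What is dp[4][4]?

9

i\w   0   1   2   3   4   5   6   7   8   9  10  11  12  13  14
  0   0   0   0   0   0   0   0   0   0   0   0   0   0   0   0
  1   0   0   0   0   0   0   0   0   0   8   8   8   8   8   8
  2   0   0   0   0   0   0   0   3   3   8   8   8   8   8   8
  3   0   0   0   0   0   0   5   5   5   8   8   8   8   8   8
  4   0   9   9   9   9   9   9  14  14  14  17  17  17  17  17
  5   0   9   9  12  12  12  12  14  14  17  17  17  20  20  20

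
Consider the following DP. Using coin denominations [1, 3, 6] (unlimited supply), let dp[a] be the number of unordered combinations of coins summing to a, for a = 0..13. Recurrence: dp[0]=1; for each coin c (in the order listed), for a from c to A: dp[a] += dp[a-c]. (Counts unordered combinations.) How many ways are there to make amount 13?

after  coin     0     1     2     3     4     5     6     7     8     9    10    11    12    13
          1     1     1     1     1     1     1     1     1     1     1     1     1     1     1
          3     1     1     1     2     2     2     3     3     3     4     4     4     5     5
          6     1     1     1     2     2     2     4     4     4     6     6     6     9     9

9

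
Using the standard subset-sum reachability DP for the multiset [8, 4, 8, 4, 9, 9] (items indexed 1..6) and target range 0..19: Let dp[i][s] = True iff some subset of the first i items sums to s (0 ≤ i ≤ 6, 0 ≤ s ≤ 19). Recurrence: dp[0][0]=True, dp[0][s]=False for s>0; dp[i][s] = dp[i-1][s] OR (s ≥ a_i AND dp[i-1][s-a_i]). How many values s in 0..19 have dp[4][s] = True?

i\s   0   1   2   3   4   5   6   7   8   9  10  11  12  13  14  15  16  17  18  19
  0   T   F   F   F   F   F   F   F   F   F   F   F   F   F   F   F   F   F   F   F
  1   T   F   F   F   F   F   F   F   T   F   F   F   F   F   F   F   F   F   F   F
  2   T   F   F   F   T   F   F   F   T   F   F   F   T   F   F   F   F   F   F   F
  3   T   F   F   F   T   F   F   F   T   F   F   F   T   F   F   F   T   F   F   F
  4   T   F   F   F   T   F   F   F   T   F   F   F   T   F   F   F   T   F   F   F
  5   T   F   F   F   T   F   F   F   T   T   F   F   T   T   F   F   T   T   F   F
  6   T   F   F   F   T   F   F   F   T   T   F   F   T   T   F   F   T   T   T   F

5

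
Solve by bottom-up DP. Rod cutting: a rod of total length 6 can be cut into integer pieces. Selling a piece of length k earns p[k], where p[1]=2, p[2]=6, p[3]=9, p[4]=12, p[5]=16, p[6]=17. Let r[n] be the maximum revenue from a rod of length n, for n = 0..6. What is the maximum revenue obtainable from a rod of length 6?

   n    0    1    2    3    4    5    6
r[n]    0    2    6    9   12   16   18

18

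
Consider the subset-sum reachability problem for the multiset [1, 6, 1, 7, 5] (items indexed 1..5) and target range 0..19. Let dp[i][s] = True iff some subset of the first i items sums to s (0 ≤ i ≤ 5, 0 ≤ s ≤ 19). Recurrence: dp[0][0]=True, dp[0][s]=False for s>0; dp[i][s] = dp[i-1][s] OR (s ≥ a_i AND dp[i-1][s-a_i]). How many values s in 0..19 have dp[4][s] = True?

i\s   0   1   2   3   4   5   6   7   8   9  10  11  12  13  14  15  16  17  18  19
  0   T   F   F   F   F   F   F   F   F   F   F   F   F   F   F   F   F   F   F   F
  1   T   T   F   F   F   F   F   F   F   F   F   F   F   F   F   F   F   F   F   F
  2   T   T   F   F   F   F   T   T   F   F   F   F   F   F   F   F   F   F   F   F
  3   T   T   T   F   F   F   T   T   T   F   F   F   F   F   F   F   F   F   F   F
  4   T   T   T   F   F   F   T   T   T   T   F   F   F   T   T   T   F   F   F   F
  5   T   T   T   F   F   T   T   T   T   T   F   T   T   T   T   T   F   F   T   T

10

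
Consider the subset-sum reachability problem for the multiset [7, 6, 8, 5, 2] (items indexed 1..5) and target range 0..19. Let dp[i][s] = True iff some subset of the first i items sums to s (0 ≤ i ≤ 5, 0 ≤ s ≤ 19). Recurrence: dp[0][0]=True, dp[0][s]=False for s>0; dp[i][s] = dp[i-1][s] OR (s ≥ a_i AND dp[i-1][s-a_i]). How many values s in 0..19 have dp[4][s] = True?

i\s   0   1   2   3   4   5   6   7   8   9  10  11  12  13  14  15  16  17  18  19
  0   T   F   F   F   F   F   F   F   F   F   F   F   F   F   F   F   F   F   F   F
  1   T   F   F   F   F   F   F   T   F   F   F   F   F   F   F   F   F   F   F   F
  2   T   F   F   F   F   F   T   T   F   F   F   F   F   T   F   F   F   F   F   F
  3   T   F   F   F   F   F   T   T   T   F   F   F   F   T   T   T   F   F   F   F
  4   T   F   F   F   F   T   T   T   T   F   F   T   T   T   T   T   F   F   T   T
  5   T   F   T   F   F   T   T   T   T   T   T   T   T   T   T   T   T   T   T   T

12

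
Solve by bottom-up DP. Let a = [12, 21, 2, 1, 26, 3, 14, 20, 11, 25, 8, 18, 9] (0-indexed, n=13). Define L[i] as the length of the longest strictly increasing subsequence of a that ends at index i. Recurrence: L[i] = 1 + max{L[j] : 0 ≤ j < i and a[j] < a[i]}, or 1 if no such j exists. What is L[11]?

4

   i    0    1    2    3    4    5    6    7    8    9   10   11   12
a[i]   12   21    2    1   26    3   14   20   11   25    8   18    9
L[i]    1    2    1    1    3    2    3    4    3    5    3    4    4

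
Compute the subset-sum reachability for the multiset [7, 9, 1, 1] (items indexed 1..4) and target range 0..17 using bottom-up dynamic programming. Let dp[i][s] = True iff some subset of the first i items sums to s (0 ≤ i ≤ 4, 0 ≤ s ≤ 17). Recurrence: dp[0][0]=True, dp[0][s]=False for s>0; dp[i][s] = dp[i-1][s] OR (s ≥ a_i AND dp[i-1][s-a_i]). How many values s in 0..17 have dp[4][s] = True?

10

i\s   0   1   2   3   4   5   6   7   8   9  10  11  12  13  14  15  16  17
  0   T   F   F   F   F   F   F   F   F   F   F   F   F   F   F   F   F   F
  1   T   F   F   F   F   F   F   T   F   F   F   F   F   F   F   F   F   F
  2   T   F   F   F   F   F   F   T   F   T   F   F   F   F   F   F   T   F
  3   T   T   F   F   F   F   F   T   T   T   T   F   F   F   F   F   T   T
  4   T   T   T   F   F   F   F   T   T   T   T   T   F   F   F   F   T   T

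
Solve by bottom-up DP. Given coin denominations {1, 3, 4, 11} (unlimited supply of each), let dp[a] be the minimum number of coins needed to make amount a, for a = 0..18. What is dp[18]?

 a  0  1  2  3  4  5  6  7  8  9 10 11 12 13 14 15 16 17 18
dp  0  1  2  1  1  2  2  2  2  3  3  1  2  3  2  2  3  3  3

3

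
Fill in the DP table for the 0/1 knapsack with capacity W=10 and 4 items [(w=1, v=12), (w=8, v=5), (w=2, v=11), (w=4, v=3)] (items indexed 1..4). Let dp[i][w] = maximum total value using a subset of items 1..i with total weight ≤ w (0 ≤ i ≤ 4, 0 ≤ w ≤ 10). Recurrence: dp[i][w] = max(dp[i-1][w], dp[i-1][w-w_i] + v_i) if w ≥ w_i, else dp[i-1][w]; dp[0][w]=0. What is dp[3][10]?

23

i\w   0   1   2   3   4   5   6   7   8   9  10
  0   0   0   0   0   0   0   0   0   0   0   0
  1   0  12  12  12  12  12  12  12  12  12  12
  2   0  12  12  12  12  12  12  12  12  17  17
  3   0  12  12  23  23  23  23  23  23  23  23
  4   0  12  12  23  23  23  23  26  26  26  26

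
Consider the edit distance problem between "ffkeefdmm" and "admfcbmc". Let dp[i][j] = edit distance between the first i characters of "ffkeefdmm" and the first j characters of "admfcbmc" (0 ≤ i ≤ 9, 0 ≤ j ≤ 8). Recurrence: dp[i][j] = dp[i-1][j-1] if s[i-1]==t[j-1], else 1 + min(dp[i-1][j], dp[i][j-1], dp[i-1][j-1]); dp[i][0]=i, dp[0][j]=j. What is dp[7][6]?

7

   ''  a  d  m  f  c  b  m  c
''  0  1  2  3  4  5  6  7  8
 f  1  1  2  3  3  4  5  6  7
 f  2  2  2  3  3  4  5  6  7
 k  3  3  3  3  4  4  5  6  7
 e  4  4  4  4  4  5  5  6  7
 e  5  5  5  5  5  5  6  6  7
 f  6  6  6  6  5  6  6  7  7
 d  7  7  6  7  6  6  7  7  8
 m  8  8  7  6  7  7  7  7  8
 m  9  9  8  7  7  8  8  7  8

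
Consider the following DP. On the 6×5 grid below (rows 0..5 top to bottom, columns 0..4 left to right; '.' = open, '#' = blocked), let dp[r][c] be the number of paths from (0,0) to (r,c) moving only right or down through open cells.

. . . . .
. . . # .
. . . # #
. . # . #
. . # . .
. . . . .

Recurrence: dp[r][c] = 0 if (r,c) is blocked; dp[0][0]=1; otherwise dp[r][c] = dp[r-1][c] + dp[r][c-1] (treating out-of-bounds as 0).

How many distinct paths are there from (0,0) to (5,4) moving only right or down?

r\c   0   1   2   3   4
  0   1   1   1   1   1
  1   1   2   3   0   1
  2   1   3   6   0   0
  3   1   4   0   0   0
  4   1   5   0   0   0
  5   1   6   6   6   6

6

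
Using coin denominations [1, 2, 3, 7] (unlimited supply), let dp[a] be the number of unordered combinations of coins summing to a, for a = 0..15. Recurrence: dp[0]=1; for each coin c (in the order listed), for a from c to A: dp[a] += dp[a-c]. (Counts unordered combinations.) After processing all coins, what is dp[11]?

after  coin     0     1     2     3     4     5     6     7     8     9    10    11    12    13    14    15
          1     1     1     1     1     1     1     1     1     1     1     1     1     1     1     1     1
          2     1     1     2     2     3     3     4     4     5     5     6     6     7     7     8     8
          3     1     1     2     3     4     5     7     8    10    12    14    16    19    21    24    27
          7     1     1     2     3     4     5     7     9    11    14    17    20    24    28    33    38

20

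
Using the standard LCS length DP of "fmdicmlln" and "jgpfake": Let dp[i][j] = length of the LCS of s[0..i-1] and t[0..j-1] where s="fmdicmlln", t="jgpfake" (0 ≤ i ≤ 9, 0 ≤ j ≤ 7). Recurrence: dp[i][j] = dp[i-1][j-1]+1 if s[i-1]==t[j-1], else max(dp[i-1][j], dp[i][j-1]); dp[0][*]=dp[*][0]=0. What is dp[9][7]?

   ''  j  g  p  f  a  k  e
''  0  0  0  0  0  0  0  0
 f  0  0  0  0  1  1  1  1
 m  0  0  0  0  1  1  1  1
 d  0  0  0  0  1  1  1  1
 i  0  0  0  0  1  1  1  1
 c  0  0  0  0  1  1  1  1
 m  0  0  0  0  1  1  1  1
 l  0  0  0  0  1  1  1  1
 l  0  0  0  0  1  1  1  1
 n  0  0  0  0  1  1  1  1

1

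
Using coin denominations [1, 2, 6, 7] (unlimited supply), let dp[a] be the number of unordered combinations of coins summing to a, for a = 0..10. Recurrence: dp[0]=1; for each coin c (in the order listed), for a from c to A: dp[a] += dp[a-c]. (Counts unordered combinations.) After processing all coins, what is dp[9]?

9

after  coin     0     1     2     3     4     5     6     7     8     9    10
          1     1     1     1     1     1     1     1     1     1     1     1
          2     1     1     2     2     3     3     4     4     5     5     6
          6     1     1     2     2     3     3     5     5     7     7     9
          7     1     1     2     2     3     3     5     6     8     9    11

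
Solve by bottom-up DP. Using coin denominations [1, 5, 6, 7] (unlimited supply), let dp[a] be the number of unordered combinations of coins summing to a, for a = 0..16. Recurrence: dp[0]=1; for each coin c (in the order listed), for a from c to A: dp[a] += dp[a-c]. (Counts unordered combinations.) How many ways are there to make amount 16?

12

after  coin     0     1     2     3     4     5     6     7     8     9    10    11    12    13    14    15    16
          1     1     1     1     1     1     1     1     1     1     1     1     1     1     1     1     1     1
          5     1     1     1     1     1     2     2     2     2     2     3     3     3     3     3     4     4
          6     1     1     1     1     1     2     3     3     3     3     4     5     6     6     6     7     8
          7     1     1     1     1     1     2     3     4     4     4     5     6     8     9    10    11    12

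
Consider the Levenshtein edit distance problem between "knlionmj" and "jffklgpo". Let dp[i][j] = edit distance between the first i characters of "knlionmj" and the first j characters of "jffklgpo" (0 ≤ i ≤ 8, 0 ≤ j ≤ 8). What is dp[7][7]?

   ''  j  f  f  k  l  g  p  o
''  0  1  2  3  4  5  6  7  8
 k  1  1  2  3  3  4  5  6  7
 n  2  2  2  3  4  4  5  6  7
 l  3  3  3  3  4  4  5  6  7
 i  4  4  4  4  4  5  5  6  7
 o  5  5  5  5  5  5  6  6  6
 n  6  6  6  6  6  6  6  7  7
 m  7  7  7  7  7  7  7  7  8
 j  8  7  8  8  8  8  8  8  8

7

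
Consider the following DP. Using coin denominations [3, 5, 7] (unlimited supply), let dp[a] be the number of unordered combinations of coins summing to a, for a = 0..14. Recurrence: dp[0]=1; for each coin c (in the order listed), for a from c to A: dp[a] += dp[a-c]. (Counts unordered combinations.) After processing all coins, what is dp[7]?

1

after  coin     0     1     2     3     4     5     6     7     8     9    10    11    12    13    14
          3     1     0     0     1     0     0     1     0     0     1     0     0     1     0     0
          5     1     0     0     1     0     1     1     0     1     1     1     1     1     1     1
          7     1     0     0     1     0     1     1     1     1     1     2     1     2     2     2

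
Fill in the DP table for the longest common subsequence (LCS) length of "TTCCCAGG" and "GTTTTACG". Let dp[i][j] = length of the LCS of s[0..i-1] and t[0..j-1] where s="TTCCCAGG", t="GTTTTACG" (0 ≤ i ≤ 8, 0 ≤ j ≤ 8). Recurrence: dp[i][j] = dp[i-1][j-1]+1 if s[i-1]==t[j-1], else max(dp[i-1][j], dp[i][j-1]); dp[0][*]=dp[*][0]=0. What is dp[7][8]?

4

   ''  G  T  T  T  T  A  C  G
''  0  0  0  0  0  0  0  0  0
 T  0  0  1  1  1  1  1  1  1
 T  0  0  1  2  2  2  2  2  2
 C  0  0  1  2  2  2  2  3  3
 C  0  0  1  2  2  2  2  3  3
 C  0  0  1  2  2  2  2  3  3
 A  0  0  1  2  2  2  3  3  3
 G  0  1  1  2  2  2  3  3  4
 G  0  1  1  2  2  2  3  3  4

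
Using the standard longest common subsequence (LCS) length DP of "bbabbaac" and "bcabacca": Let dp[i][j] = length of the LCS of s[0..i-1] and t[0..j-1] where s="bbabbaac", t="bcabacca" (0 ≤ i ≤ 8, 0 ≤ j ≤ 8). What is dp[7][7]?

4

   ''  b  c  a  b  a  c  c  a
''  0  0  0  0  0  0  0  0  0
 b  0  1  1  1  1  1  1  1  1
 b  0  1  1  1  2  2  2  2  2
 a  0  1  1  2  2  3  3  3  3
 b  0  1  1  2  3  3  3  3  3
 b  0  1  1  2  3  3  3  3  3
 a  0  1  1  2  3  4  4  4  4
 a  0  1  1  2  3  4  4  4  5
 c  0  1  2  2  3  4  5  5  5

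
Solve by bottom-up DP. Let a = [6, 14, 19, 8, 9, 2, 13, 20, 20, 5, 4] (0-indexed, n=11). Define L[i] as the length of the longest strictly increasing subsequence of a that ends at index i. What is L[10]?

2

   i    0    1    2    3    4    5    6    7    8    9   10
a[i]    6   14   19    8    9    2   13   20   20    5    4
L[i]    1    2    3    2    3    1    4    5    5    2    2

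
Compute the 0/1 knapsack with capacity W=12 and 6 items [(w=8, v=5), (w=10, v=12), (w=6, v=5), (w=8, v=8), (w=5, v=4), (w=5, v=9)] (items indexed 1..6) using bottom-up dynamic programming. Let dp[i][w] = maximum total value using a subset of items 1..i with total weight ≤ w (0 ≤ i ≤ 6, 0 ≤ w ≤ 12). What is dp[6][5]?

i\w   0   1   2   3   4   5   6   7   8   9  10  11  12
  0   0   0   0   0   0   0   0   0   0   0   0   0   0
  1   0   0   0   0   0   0   0   0   5   5   5   5   5
  2   0   0   0   0   0   0   0   0   5   5  12  12  12
  3   0   0   0   0   0   0   5   5   5   5  12  12  12
  4   0   0   0   0   0   0   5   5   8   8  12  12  12
  5   0   0   0   0   0   4   5   5   8   8  12  12  12
  6   0   0   0   0   0   9   9   9   9   9  13  14  14

9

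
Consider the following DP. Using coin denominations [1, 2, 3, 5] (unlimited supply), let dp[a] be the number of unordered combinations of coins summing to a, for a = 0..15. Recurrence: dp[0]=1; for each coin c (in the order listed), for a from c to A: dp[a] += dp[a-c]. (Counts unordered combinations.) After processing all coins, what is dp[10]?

after  coin     0     1     2     3     4     5     6     7     8     9    10    11    12    13    14    15
          1     1     1     1     1     1     1     1     1     1     1     1     1     1     1     1     1
          2     1     1     2     2     3     3     4     4     5     5     6     6     7     7     8     8
          3     1     1     2     3     4     5     7     8    10    12    14    16    19    21    24    27
          5     1     1     2     3     4     6     8    10    13    16    20    24    29    34    40    47

20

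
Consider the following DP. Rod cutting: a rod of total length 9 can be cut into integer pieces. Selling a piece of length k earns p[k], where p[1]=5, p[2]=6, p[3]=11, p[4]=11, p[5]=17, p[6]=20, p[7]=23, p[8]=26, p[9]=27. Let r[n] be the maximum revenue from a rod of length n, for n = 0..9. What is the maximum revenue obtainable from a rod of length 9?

45

   n    0    1    2    3    4    5    6    7    8    9
r[n]    0    5   10   15   20   25   30   35   40   45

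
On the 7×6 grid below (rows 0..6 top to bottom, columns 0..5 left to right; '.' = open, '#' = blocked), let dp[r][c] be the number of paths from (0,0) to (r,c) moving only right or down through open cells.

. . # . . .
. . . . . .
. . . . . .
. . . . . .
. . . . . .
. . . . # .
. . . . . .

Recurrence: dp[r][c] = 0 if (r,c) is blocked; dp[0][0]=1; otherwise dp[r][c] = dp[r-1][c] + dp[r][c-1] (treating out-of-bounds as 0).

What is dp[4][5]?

91

r\c   0   1   2   3   4   5
  0   1   1   0   0   0   0
  1   1   2   2   2   2   2
  2   1   3   5   7   9  11
  3   1   4   9  16  25  36
  4   1   5  14  30  55  91
  5   1   6  20  50   0  91
  6   1   7  27  77  77 168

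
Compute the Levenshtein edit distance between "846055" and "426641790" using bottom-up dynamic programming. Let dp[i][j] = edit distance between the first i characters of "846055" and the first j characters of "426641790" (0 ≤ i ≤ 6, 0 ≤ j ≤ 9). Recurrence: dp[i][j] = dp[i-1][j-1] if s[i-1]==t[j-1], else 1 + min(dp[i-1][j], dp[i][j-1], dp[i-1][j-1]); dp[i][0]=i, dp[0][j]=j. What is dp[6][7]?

   ''  4  2  6  6  4  1  7  9  0
''  0  1  2  3  4  5  6  7  8  9
 8  1  1  2  3  4  5  6  7  8  9
 4  2  1  2  3  4  4  5  6  7  8
 6  3  2  2  2  3  4  5  6  7  8
 0  4  3  3  3  3  4  5  6  7  7
 5  5  4  4  4  4  4  5  6  7  8
 5  6  5  5  5  5  5  5  6  7  8

6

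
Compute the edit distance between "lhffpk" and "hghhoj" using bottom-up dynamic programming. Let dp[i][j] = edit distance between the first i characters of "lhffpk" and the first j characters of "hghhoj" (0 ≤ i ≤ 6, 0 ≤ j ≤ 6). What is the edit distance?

6

   ''  h  g  h  h  o  j
''  0  1  2  3  4  5  6
 l  1  1  2  3  4  5  6
 h  2  1  2  2  3  4  5
 f  3  2  2  3  3  4  5
 f  4  3  3  3  4  4  5
 p  5  4  4  4  4  5  5
 k  6  5  5  5  5  5  6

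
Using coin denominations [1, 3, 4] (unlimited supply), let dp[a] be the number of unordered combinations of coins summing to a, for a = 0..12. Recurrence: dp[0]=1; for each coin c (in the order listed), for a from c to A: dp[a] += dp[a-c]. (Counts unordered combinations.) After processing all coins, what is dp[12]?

after  coin     0     1     2     3     4     5     6     7     8     9    10    11    12
          1     1     1     1     1     1     1     1     1     1     1     1     1     1
          3     1     1     1     2     2     2     3     3     3     4     4     4     5
          4     1     1     1     2     3     3     4     5     6     7     8     9    11

11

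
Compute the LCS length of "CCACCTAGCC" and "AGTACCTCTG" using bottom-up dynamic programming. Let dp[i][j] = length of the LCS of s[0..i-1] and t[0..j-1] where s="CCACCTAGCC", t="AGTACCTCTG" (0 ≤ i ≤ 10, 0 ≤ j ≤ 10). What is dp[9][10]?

5

   ''  A  G  T  A  C  C  T  C  T  G
''  0  0  0  0  0  0  0  0  0  0  0
 C  0  0  0  0  0  1  1  1  1  1  1
 C  0  0  0  0  0  1  2  2  2  2  2
 A  0  1  1  1  1  1  2  2  2  2  2
 C  0  1  1  1  1  2  2  2  3  3  3
 C  0  1  1  1  1  2  3  3  3  3  3
 T  0  1  1  2  2  2  3  4  4  4  4
 A  0  1  1  2  3  3  3  4  4  4  4
 G  0  1  2  2  3  3  3  4  4  4  5
 C  0  1  2  2  3  4  4  4  5  5  5
 C  0  1  2  2  3  4  5  5  5  5  5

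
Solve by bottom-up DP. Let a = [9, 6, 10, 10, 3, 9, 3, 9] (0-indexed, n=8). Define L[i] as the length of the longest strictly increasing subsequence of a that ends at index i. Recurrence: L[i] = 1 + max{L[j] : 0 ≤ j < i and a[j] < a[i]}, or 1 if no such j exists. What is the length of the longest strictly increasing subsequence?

   i    0    1    2    3    4    5    6    7
a[i]    9    6   10   10    3    9    3    9
L[i]    1    1    2    2    1    2    1    2

2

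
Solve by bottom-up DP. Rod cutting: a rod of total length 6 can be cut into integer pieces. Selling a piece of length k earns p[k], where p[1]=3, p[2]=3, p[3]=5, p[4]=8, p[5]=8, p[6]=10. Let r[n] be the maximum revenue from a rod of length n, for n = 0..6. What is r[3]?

   n    0    1    2    3    4    5    6
r[n]    0    3    6    9   12   15   18

9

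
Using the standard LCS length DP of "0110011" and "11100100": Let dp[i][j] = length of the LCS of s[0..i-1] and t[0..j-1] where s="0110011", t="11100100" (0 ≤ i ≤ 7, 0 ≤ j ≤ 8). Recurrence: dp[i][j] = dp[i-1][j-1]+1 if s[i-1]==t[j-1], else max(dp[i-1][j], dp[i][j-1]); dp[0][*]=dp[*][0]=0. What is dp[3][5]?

   ''  1  1  1  0  0  1  0  0
''  0  0  0  0  0  0  0  0  0
 0  0  0  0  0  1  1  1  1  1
 1  0  1  1  1  1  1  2  2  2
 1  0  1  2  2  2  2  2  2  2
 0  0  1  2  2  3  3  3  3  3
 0  0  1  2  2  3  4  4  4  4
 1  0  1  2  3  3  4  5  5  5
 1  0  1  2  3  3  4  5  5  5

2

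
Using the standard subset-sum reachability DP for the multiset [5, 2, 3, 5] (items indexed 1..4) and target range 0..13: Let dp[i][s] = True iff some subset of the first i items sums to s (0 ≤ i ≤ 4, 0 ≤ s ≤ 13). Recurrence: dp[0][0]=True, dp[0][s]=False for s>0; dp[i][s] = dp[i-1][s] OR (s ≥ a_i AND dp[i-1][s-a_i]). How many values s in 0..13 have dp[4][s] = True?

i\s   0   1   2   3   4   5   6   7   8   9  10  11  12  13
  0   T   F   F   F   F   F   F   F   F   F   F   F   F   F
  1   T   F   F   F   F   T   F   F   F   F   F   F   F   F
  2   T   F   T   F   F   T   F   T   F   F   F   F   F   F
  3   T   F   T   T   F   T   F   T   T   F   T   F   F   F
  4   T   F   T   T   F   T   F   T   T   F   T   F   T   T

9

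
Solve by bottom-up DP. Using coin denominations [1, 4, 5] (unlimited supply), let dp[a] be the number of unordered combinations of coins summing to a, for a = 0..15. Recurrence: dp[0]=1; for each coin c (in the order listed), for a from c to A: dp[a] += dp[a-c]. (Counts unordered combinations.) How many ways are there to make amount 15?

10

after  coin     0     1     2     3     4     5     6     7     8     9    10    11    12    13    14    15
          1     1     1     1     1     1     1     1     1     1     1     1     1     1     1     1     1
          4     1     1     1     1     2     2     2     2     3     3     3     3     4     4     4     4
          5     1     1     1     1     2     3     3     3     4     5     6     6     7     8     9    10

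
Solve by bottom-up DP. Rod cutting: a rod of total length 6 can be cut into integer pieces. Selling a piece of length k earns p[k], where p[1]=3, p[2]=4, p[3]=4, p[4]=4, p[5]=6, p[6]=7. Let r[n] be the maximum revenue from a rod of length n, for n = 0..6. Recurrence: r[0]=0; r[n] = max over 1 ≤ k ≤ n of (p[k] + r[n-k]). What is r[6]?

18

   n    0    1    2    3    4    5    6
r[n]    0    3    6    9   12   15   18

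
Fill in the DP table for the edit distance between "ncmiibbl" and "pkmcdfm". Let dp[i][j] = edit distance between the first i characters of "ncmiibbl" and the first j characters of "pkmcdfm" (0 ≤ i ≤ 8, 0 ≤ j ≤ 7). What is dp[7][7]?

   ''  p  k  m  c  d  f  m
''  0  1  2  3  4  5  6  7
 n  1  1  2  3  4  5  6  7
 c  2  2  2  3  3  4  5  6
 m  3  3  3  2  3  4  5  5
 i  4  4  4  3  3  4  5  6
 i  5  5  5  4  4  4  5  6
 b  6  6  6  5  5  5  5  6
 b  7  7  7  6  6  6  6  6
 l  8  8  8  7  7  7  7  7

6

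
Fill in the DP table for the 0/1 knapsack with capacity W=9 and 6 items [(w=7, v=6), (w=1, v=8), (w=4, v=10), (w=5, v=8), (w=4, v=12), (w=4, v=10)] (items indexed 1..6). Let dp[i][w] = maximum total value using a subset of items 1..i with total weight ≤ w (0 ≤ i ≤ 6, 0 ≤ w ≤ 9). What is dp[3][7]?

i\w   0   1   2   3   4   5   6   7   8   9
  0   0   0   0   0   0   0   0   0   0   0
  1   0   0   0   0   0   0   0   6   6   6
  2   0   8   8   8   8   8   8   8  14  14
  3   0   8   8   8  10  18  18  18  18  18
  4   0   8   8   8  10  18  18  18  18  18
  5   0   8   8   8  12  20  20  20  22  30
  6   0   8   8   8  12  20  20  20  22  30

18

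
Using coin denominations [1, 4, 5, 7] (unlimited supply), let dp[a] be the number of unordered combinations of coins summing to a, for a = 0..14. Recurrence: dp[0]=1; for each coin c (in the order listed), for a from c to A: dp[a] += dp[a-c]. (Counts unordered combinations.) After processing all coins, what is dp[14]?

after  coin     0     1     2     3     4     5     6     7     8     9    10    11    12    13    14
          1     1     1     1     1     1     1     1     1     1     1     1     1     1     1     1
          4     1     1     1     1     2     2     2     2     3     3     3     3     4     4     4
          5     1     1     1     1     2     3     3     3     4     5     6     6     7     8     9
          7     1     1     1     1     2     3     3     4     5     6     7     8    10    11    13

13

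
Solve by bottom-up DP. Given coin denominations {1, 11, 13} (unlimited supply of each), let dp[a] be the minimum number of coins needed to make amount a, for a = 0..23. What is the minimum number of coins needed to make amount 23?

3

 a  0  1  2  3  4  5  6  7  8  9 10 11 12 13 14 15 16 17 18 19 20 21 22 23
dp  0  1  2  3  4  5  6  7  8  9 10  1  2  1  2  3  4  5  6  7  8  9  2  3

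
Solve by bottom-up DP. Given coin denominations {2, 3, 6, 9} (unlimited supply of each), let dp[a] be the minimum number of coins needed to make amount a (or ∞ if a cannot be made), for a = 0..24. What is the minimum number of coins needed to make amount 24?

3

 a  0  1  2  3  4  5  6  7  8  9 10 11 12 13 14 15 16 17 18 19 20 21 22 23 24
dp  0  -  1  1  2  2  1  3  2  1  3  2  2  3  3  2  4  3  2  4  3  3  4  4  3
(- denotes ∞ / unreachable)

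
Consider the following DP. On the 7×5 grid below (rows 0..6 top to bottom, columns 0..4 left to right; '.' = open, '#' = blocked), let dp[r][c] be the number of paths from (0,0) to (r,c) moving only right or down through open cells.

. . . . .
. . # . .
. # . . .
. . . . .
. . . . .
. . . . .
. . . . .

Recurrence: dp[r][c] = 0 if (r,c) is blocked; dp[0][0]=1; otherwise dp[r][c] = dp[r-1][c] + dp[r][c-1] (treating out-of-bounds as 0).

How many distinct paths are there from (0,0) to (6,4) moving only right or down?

42

r\c   0   1   2   3   4
  0   1   1   1   1   1
  1   1   2   0   1   2
  2   1   0   0   1   3
  3   1   1   1   2   5
  4   1   2   3   5  10
  5   1   3   6  11  21
  6   1   4  10  21  42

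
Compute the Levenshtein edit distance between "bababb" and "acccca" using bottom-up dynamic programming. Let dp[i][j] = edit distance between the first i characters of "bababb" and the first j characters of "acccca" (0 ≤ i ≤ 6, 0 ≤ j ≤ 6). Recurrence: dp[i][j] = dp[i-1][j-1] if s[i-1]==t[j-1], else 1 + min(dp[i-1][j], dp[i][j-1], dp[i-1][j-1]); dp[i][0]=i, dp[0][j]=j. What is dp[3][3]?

   ''  a  c  c  c  c  a
''  0  1  2  3  4  5  6
 b  1  1  2  3  4  5  6
 a  2  1  2  3  4  5  5
 b  3  2  2  3  4  5  6
 a  4  3  3  3  4  5  5
 b  5  4  4  4  4  5  6
 b  6  5  5  5  5  5  6

3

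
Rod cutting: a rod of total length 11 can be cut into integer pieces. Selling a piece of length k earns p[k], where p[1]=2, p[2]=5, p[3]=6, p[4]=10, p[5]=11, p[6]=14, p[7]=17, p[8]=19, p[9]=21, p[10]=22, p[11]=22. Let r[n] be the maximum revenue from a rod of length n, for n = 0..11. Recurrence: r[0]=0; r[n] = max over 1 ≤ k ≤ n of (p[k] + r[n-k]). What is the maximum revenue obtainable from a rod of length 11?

   n    0    1    2    3    4    5    6    7    8    9   10   11
r[n]    0    2    5    7   10   12   15   17   20   22   25   27

27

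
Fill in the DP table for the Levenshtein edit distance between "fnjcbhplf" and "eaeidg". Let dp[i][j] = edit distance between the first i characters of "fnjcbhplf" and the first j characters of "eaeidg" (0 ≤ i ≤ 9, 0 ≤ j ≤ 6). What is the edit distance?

   ''  e  a  e  i  d  g
''  0  1  2  3  4  5  6
 f  1  1  2  3  4  5  6
 n  2  2  2  3  4  5  6
 j  3  3  3  3  4  5  6
 c  4  4  4  4  4  5  6
 b  5  5  5  5  5  5  6
 h  6  6  6  6  6  6  6
 p  7  7  7  7  7  7  7
 l  8  8  8  8  8  8  8
 f  9  9  9  9  9  9  9

9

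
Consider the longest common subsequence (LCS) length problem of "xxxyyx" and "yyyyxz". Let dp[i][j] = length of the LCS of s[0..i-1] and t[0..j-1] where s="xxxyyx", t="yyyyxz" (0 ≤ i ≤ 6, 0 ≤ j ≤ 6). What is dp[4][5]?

   ''  y  y  y  y  x  z
''  0  0  0  0  0  0  0
 x  0  0  0  0  0  1  1
 x  0  0  0  0  0  1  1
 x  0  0  0  0  0  1  1
 y  0  1  1  1  1  1  1
 y  0  1  2  2  2  2  2
 x  0  1  2  2  2  3  3

1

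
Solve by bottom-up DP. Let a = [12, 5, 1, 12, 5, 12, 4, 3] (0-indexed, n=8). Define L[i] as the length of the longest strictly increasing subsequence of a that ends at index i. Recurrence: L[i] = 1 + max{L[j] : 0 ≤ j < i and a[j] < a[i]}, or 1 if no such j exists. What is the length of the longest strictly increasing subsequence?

3

   i    0    1    2    3    4    5    6    7
a[i]   12    5    1   12    5   12    4    3
L[i]    1    1    1    2    2    3    2    2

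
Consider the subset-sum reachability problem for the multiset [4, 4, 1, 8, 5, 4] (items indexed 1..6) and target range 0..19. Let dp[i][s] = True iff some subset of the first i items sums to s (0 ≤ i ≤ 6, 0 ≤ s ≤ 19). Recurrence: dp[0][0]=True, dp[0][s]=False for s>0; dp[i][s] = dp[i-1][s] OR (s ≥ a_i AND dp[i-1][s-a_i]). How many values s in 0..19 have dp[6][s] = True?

i\s   0   1   2   3   4   5   6   7   8   9  10  11  12  13  14  15  16  17  18  19
  0   T   F   F   F   F   F   F   F   F   F   F   F   F   F   F   F   F   F   F   F
  1   T   F   F   F   T   F   F   F   F   F   F   F   F   F   F   F   F   F   F   F
  2   T   F   F   F   T   F   F   F   T   F   F   F   F   F   F   F   F   F   F   F
  3   T   T   F   F   T   T   F   F   T   T   F   F   F   F   F   F   F   F   F   F
  4   T   T   F   F   T   T   F   F   T   T   F   F   T   T   F   F   T   T   F   F
  5   T   T   F   F   T   T   T   F   T   T   T   F   T   T   T   F   T   T   T   F
  6   T   T   F   F   T   T   T   F   T   T   T   F   T   T   T   F   T   T   T   F

14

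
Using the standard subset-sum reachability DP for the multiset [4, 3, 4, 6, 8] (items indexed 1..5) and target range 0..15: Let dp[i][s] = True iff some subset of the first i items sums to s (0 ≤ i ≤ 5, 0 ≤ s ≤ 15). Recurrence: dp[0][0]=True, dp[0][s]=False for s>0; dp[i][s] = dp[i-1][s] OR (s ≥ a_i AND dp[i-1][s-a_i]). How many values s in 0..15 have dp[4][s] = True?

11

i\s   0   1   2   3   4   5   6   7   8   9  10  11  12  13  14  15
  0   T   F   F   F   F   F   F   F   F   F   F   F   F   F   F   F
  1   T   F   F   F   T   F   F   F   F   F   F   F   F   F   F   F
  2   T   F   F   T   T   F   F   T   F   F   F   F   F   F   F   F
  3   T   F   F   T   T   F   F   T   T   F   F   T   F   F   F   F
  4   T   F   F   T   T   F   T   T   T   T   T   T   F   T   T   F
  5   T   F   F   T   T   F   T   T   T   T   T   T   T   T   T   T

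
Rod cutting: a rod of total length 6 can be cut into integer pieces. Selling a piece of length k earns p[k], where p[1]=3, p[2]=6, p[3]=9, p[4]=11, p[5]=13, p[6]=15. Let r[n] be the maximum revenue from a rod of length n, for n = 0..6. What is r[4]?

   n    0    1    2    3    4    5    6
r[n]    0    3    6    9   12   15   18

12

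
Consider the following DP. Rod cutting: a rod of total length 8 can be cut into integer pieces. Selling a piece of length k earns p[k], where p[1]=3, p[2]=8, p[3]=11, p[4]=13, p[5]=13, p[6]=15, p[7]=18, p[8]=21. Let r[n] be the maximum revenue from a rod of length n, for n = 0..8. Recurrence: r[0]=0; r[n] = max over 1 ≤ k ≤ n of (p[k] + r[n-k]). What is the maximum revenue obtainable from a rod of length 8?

32

   n    0    1    2    3    4    5    6    7    8
r[n]    0    3    8   11   16   19   24   27   32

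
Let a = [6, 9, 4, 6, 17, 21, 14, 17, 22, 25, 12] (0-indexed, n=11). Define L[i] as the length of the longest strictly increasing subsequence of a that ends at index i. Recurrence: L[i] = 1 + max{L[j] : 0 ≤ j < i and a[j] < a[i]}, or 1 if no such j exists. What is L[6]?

3

   i    0    1    2    3    4    5    6    7    8    9   10
a[i]    6    9    4    6   17   21   14   17   22   25   12
L[i]    1    2    1    2    3    4    3    4    5    6    3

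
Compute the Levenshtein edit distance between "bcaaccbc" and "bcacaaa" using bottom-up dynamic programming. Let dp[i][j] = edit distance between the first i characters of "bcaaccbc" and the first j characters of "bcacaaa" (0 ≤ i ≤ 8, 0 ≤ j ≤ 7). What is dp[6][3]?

3

   ''  b  c  a  c  a  a  a
''  0  1  2  3  4  5  6  7
 b  1  0  1  2  3  4  5  6
 c  2  1  0  1  2  3  4  5
 a  3  2  1  0  1  2  3  4
 a  4  3  2  1  1  1  2  3
 c  5  4  3  2  1  2  2  3
 c  6  5  4  3  2  2  3  3
 b  7  6  5  4  3  3  3  4
 c  8  7  6  5  4  4  4  4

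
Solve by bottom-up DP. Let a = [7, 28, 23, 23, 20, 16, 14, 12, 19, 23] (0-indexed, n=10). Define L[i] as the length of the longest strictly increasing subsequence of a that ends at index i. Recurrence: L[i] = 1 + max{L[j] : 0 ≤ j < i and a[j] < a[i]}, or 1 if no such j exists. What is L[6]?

   i    0    1    2    3    4    5    6    7    8    9
a[i]    7   28   23   23   20   16   14   12   19   23
L[i]    1    2    2    2    2    2    2    2    3    4

2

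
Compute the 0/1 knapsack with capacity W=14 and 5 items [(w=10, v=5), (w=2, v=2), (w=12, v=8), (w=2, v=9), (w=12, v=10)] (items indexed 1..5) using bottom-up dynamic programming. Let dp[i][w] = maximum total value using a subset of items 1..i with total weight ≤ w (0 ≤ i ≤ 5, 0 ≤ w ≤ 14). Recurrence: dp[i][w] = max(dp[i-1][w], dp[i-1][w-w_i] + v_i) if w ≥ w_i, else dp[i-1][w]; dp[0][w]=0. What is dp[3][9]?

i\w   0   1   2   3   4   5   6   7   8   9  10  11  12  13  14
  0   0   0   0   0   0   0   0   0   0   0   0   0   0   0   0
  1   0   0   0   0   0   0   0   0   0   0   5   5   5   5   5
  2   0   0   2   2   2   2   2   2   2   2   5   5   7   7   7
  3   0   0   2   2   2   2   2   2   2   2   5   5   8   8  10
  4   0   0   9   9  11  11  11  11  11  11  11  11  14  14  17
  5   0   0   9   9  11  11  11  11  11  11  11  11  14  14  19

2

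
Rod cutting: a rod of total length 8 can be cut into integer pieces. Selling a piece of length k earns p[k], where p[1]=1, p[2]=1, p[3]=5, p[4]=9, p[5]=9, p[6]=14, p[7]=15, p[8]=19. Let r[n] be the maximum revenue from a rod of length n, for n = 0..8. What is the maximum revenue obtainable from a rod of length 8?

   n    0    1    2    3    4    5    6    7    8
r[n]    0    1    2    5    9   10   14   15   19

19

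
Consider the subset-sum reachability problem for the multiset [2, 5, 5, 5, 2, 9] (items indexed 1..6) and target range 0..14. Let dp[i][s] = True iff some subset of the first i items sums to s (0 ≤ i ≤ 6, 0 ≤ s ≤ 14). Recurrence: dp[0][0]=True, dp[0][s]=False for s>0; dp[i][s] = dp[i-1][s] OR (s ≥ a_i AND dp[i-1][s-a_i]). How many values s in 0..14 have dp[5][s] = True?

9

i\s   0   1   2   3   4   5   6   7   8   9  10  11  12  13  14
  0   T   F   F   F   F   F   F   F   F   F   F   F   F   F   F
  1   T   F   T   F   F   F   F   F   F   F   F   F   F   F   F
  2   T   F   T   F   F   T   F   T   F   F   F   F   F   F   F
  3   T   F   T   F   F   T   F   T   F   F   T   F   T   F   F
  4   T   F   T   F   F   T   F   T   F   F   T   F   T   F   F
  5   T   F   T   F   T   T   F   T   F   T   T   F   T   F   T
  6   T   F   T   F   T   T   F   T   F   T   T   T   T   T   T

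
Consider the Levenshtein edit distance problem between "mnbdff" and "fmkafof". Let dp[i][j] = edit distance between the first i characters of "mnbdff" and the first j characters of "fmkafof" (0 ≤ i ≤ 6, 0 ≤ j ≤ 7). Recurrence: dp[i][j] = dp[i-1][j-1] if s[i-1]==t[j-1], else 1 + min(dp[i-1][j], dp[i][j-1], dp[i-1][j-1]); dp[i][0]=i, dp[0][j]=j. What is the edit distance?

   ''  f  m  k  a  f  o  f
''  0  1  2  3  4  5  6  7
 m  1  1  1  2  3  4  5  6
 n  2  2  2  2  3  4  5  6
 b  3  3  3  3  3  4  5  6
 d  4  4  4  4  4  4  5  6
 f  5  4  5  5  5  4  5  5
 f  6  5  5  6  6  5  5  5

5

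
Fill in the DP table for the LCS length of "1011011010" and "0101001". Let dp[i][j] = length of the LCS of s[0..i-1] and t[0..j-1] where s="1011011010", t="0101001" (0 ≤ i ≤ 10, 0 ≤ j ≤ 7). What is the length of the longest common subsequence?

   ''  0  1  0  1  0  0  1
''  0  0  0  0  0  0  0  0
 1  0  0  1  1  1  1  1  1
 0  0  1  1  2  2  2  2  2
 1  0  1  2  2  3  3  3  3
 1  0  1  2  2  3  3  3  4
 0  0  1  2  3  3  4  4  4
 1  0  1  2  3  4  4  4  5
 1  0  1  2  3  4  4  4  5
 0  0  1  2  3  4  5  5  5
 1  0  1  2  3  4  5  5  6
 0  0  1  2  3  4  5  6  6

6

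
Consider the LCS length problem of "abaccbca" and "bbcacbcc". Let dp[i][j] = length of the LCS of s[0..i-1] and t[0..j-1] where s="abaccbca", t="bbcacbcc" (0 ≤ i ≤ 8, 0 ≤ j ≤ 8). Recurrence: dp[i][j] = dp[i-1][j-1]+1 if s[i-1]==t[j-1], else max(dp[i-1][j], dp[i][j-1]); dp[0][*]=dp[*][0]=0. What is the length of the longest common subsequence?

5

   ''  b  b  c  a  c  b  c  c
''  0  0  0  0  0  0  0  0  0
 a  0  0  0  0  1  1  1  1  1
 b  0  1  1  1  1  1  2  2  2
 a  0  1  1  1  2  2  2  2  2
 c  0  1  1  2  2  3  3  3  3
 c  0  1  1  2  2  3  3  4  4
 b  0  1  2  2  2  3  4  4  4
 c  0  1  2  3  3  3  4  5  5
 a  0  1  2  3  4  4  4  5  5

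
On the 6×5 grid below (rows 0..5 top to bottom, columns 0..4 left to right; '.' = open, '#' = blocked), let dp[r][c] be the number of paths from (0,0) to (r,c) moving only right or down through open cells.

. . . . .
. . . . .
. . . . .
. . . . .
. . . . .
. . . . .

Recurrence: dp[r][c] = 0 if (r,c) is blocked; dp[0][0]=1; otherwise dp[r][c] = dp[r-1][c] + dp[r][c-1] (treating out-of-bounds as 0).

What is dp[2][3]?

10

r\c   0   1   2   3   4
  0   1   1   1   1   1
  1   1   2   3   4   5
  2   1   3   6  10  15
  3   1   4  10  20  35
  4   1   5  15  35  70
  5   1   6  21  56 126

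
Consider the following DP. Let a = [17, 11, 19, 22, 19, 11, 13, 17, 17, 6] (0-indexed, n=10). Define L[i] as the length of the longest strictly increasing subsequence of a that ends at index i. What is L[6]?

2

   i    0    1    2    3    4    5    6    7    8    9
a[i]   17   11   19   22   19   11   13   17   17    6
L[i]    1    1    2    3    2    1    2    3    3    1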